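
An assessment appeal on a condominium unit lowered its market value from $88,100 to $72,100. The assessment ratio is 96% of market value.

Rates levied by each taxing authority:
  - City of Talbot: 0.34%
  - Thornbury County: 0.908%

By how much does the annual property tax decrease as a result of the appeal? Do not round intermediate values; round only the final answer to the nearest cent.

Old assessed value = $88,100 × 0.96 = $84,576
New assessed value = $72,100 × 0.96 = $69,216
Combined rate = 0.0034 + 0.00908 = 0.01248
Old tax = $84,576 × 0.01248 = $1,055.50848
New tax = $69,216 × 0.01248 = $863.81568
Reduction = $1,055.50848 − $863.81568 = $191.6928

$191.69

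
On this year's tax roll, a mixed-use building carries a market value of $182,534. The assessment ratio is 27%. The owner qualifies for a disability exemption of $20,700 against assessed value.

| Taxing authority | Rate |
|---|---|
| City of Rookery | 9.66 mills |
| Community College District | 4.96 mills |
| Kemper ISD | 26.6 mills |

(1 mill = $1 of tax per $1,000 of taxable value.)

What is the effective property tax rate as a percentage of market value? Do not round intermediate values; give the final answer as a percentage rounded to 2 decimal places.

0.65%

Assessed value = $182,534 × 0.27 = $49,284.18
Taxable value = $49,284.18 − $20,700 = $28,584.18
City of Rookery: $28,584.18 × 0.00966 = $276.1231788
Community College District: $28,584.18 × 0.00496 = $141.7775328
Kemper ISD: $28,584.18 × 0.0266 = $760.339188
Total tax = $1,178.2398996
Effective rate = $1,178.2398996 ÷ $182,534 = 0.65% of market value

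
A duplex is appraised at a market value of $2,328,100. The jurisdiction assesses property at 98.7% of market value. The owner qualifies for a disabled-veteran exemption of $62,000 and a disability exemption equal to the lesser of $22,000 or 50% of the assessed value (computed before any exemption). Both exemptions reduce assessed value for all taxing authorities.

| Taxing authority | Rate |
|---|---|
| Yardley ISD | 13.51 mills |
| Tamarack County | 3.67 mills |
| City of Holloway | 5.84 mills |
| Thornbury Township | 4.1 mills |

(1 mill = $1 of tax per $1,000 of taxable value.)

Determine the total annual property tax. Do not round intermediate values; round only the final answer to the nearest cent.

Assessed value = $2,328,100 × 0.987 = $2,297,834.7
Disability exemption = min($22,000, 50% × $2,297,834.7) = min($22,000, $1,148,917.35) = $22,000 (dollar cap binds)
Taxable value = $2,297,834.7 − $62,000 − $22,000 = $2,213,834.7
Yardley ISD: $2,213,834.7 × 0.01351 = $29,908.906797
Tamarack County: $2,213,834.7 × 0.00367 = $8,124.773349
City of Holloway: $2,213,834.7 × 0.00584 = $12,928.794648
Thornbury Township: $2,213,834.7 × 0.0041 = $9,076.72227
Total = $60,039.197064

$60,039.20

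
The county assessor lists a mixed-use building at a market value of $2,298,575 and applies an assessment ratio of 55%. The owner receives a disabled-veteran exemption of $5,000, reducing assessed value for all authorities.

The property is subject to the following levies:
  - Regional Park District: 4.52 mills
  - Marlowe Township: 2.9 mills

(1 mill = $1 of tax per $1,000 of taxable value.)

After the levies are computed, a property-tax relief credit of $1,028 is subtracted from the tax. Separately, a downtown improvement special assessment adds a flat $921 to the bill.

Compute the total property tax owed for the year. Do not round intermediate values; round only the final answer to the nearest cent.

$9,236.38

Assessed value = $2,298,575 × 0.55 = $1,264,216.25
Taxable value = $1,264,216.25 − $5,000 = $1,259,216.25
Regional Park District: $1,259,216.25 × 0.00452 = $5,691.65745
Marlowe Township: $1,259,216.25 × 0.0029 = $3,651.727125
Levies subtotal = $9,343.384575
After credit = $9,343.384575 − $1,028 = $8,315.384575
Total = $8,315.384575 + $921 = $9,236.384575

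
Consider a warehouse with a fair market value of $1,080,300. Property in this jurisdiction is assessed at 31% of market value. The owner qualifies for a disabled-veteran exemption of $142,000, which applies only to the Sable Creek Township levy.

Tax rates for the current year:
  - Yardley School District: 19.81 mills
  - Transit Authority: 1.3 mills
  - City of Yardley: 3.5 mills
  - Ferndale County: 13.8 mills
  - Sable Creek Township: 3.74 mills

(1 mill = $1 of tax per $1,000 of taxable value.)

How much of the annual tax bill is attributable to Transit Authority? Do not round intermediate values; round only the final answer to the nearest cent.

Assessed value = $1,080,300 × 0.31 = $334,893
Transit Authority taxable value = $334,893 (exemption does not apply)
Transit Authority levy = $334,893 × 0.0013 = $435.3609

$435.36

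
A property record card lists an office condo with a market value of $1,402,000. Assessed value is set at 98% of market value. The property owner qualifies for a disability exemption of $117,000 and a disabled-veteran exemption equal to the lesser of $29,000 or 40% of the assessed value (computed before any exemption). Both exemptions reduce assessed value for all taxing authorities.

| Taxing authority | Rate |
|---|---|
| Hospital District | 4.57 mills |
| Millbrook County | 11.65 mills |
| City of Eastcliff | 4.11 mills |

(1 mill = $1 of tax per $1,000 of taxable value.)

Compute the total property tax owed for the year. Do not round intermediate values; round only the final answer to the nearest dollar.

$24,964

Assessed value = $1,402,000 × 0.98 = $1,373,960
Disabled-veteran exemption = min($29,000, 40% × $1,373,960) = min($29,000, $549,584) = $29,000 (dollar cap binds)
Taxable value = $1,373,960 − $117,000 − $29,000 = $1,227,960
Hospital District: $1,227,960 × 0.00457 = $5,611.7772
Millbrook County: $1,227,960 × 0.01165 = $14,305.734
City of Eastcliff: $1,227,960 × 0.00411 = $5,046.9156
Total = $24,964.4268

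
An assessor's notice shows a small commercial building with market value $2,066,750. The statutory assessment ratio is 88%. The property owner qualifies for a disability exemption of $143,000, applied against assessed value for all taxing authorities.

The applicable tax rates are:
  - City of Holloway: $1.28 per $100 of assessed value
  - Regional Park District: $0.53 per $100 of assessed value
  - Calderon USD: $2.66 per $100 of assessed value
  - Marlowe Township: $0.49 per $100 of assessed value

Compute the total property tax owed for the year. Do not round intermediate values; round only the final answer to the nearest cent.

$83,116.70

Assessed value = $2,066,750 × 0.88 = $1,818,740
Taxable value = $1,818,740 − $143,000 = $1,675,740
City of Holloway: $1,675,740 × 0.0128 = $21,449.472
Regional Park District: $1,675,740 × 0.0053 = $8,881.422
Calderon USD: $1,675,740 × 0.0266 = $44,574.684
Marlowe Township: $1,675,740 × 0.0049 = $8,211.126
Total = $21,449.472 + $8,881.422 + $44,574.684 + $8,211.126 = $83,116.704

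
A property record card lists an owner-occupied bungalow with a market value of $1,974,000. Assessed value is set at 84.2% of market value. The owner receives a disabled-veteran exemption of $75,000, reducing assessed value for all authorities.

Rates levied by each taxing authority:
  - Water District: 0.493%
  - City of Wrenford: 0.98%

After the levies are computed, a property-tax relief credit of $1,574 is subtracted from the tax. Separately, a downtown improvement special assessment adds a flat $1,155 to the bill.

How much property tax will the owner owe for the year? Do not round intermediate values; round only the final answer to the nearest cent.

$22,959.10

Assessed value = $1,974,000 × 0.842 = $1,662,108
Taxable value = $1,662,108 − $75,000 = $1,587,108
Water District: $1,587,108 × 0.00493 = $7,824.44244
City of Wrenford: $1,587,108 × 0.0098 = $15,553.6584
Levies subtotal = $23,378.10084
After credit = $23,378.10084 − $1,574 = $21,804.10084
Total = $21,804.10084 + $1,155 = $22,959.10084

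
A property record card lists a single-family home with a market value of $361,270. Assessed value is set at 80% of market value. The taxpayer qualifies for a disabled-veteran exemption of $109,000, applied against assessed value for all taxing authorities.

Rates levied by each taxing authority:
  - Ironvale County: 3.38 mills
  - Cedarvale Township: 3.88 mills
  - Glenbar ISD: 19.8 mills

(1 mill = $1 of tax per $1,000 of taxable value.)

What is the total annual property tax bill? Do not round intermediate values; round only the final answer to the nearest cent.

Assessed value = $361,270 × 0.8 = $289,016
Taxable value = $289,016 − $109,000 = $180,016
Ironvale County: $180,016 × 0.00338 = $608.45408
Cedarvale Township: $180,016 × 0.00388 = $698.46208
Glenbar ISD: $180,016 × 0.0198 = $3,564.3168
Total = $608.45408 + $698.46208 + $3,564.3168 = $4,871.23296

$4,871.23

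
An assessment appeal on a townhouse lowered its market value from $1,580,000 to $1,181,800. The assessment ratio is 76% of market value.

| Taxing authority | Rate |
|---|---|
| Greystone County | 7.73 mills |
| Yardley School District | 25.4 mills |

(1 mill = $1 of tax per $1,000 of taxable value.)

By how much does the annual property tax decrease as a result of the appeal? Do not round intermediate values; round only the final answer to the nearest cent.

$10,026.20

Old assessed value = $1,580,000 × 0.76 = $1,200,800
New assessed value = $1,181,800 × 0.76 = $898,168
Combined rate = 0.00773 + 0.0254 = 0.03313
Old tax = $1,200,800 × 0.03313 = $39,782.504
New tax = $898,168 × 0.03313 = $29,756.30584
Reduction = $39,782.504 − $29,756.30584 = $10,026.19816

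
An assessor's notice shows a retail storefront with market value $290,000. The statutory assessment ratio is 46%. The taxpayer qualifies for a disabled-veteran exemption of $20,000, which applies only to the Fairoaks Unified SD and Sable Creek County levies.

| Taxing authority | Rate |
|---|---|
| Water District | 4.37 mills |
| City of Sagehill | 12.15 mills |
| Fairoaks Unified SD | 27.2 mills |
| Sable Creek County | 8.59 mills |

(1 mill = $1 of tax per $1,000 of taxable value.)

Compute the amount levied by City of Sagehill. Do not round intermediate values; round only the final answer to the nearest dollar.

$1,621

Assessed value = $290,000 × 0.46 = $133,400
City of Sagehill taxable value = $133,400 (exemption does not apply)
City of Sagehill levy = $133,400 × 0.01215 = $1,620.81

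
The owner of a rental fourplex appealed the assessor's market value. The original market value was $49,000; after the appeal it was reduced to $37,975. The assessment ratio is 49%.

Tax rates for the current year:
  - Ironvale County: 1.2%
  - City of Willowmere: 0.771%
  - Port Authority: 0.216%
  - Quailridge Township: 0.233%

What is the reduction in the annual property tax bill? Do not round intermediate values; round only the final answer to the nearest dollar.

$131

Old assessed value = $49,000 × 0.49 = $24,010
New assessed value = $37,975 × 0.49 = $18,607.75
Combined rate = 0.012 + 0.00771 + 0.00216 + 0.00233 = 0.0242
Old tax = $24,010 × 0.0242 = $581.042
New tax = $18,607.75 × 0.0242 = $450.30755
Reduction = $581.042 − $450.30755 = $130.73445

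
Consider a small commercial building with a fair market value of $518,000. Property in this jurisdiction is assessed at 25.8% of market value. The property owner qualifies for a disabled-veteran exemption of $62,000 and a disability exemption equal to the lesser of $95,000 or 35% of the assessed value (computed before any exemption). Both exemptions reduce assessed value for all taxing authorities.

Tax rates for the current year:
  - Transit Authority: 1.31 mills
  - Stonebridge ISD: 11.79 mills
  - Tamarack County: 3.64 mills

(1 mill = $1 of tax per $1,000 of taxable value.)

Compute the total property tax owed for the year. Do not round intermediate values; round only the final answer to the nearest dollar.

Assessed value = $518,000 × 0.258 = $133,644
Disability exemption = min($95,000, 35% × $133,644) = min($95,000, $46,775.4) = $46,775.4 (percentage binds)
Taxable value = $133,644 − $62,000 − $46,775.4 = $24,868.6
Transit Authority: $24,868.6 × 0.00131 = $32.577866
Stonebridge ISD: $24,868.6 × 0.01179 = $293.200794
Tamarack County: $24,868.6 × 0.00364 = $90.521704
Total = $416.300364

$416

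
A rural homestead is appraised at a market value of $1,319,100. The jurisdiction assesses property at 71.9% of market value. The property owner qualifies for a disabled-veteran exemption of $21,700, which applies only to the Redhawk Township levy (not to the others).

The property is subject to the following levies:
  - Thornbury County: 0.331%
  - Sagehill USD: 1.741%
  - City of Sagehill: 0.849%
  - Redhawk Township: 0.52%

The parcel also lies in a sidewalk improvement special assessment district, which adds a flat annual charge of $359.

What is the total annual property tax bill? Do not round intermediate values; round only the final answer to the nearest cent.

$32,881.74

Assessed value = $1,319,100 × 0.719 = $948,432.9
Thornbury County: $948,432.9 × 0.00331 = $3,139.312899
Sagehill USD: $948,432.9 × 0.01741 = $16,512.216789
City of Sagehill: $948,432.9 × 0.00849 = $8,052.195321
Redhawk Township: ($948,432.9 − $21,700) × 0.0052 = $926,732.9 × 0.0052 = $4,819.01108
Levies subtotal = $32,522.736089
Total = $32,522.736089 + $359 = $32,881.736089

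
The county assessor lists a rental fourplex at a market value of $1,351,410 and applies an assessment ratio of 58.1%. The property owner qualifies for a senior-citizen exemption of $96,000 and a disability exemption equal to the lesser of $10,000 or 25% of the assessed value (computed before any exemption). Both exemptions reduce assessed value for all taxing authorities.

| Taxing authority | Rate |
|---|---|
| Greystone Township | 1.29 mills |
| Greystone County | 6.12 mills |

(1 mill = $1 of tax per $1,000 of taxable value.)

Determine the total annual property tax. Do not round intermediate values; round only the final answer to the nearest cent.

$5,032.64

Assessed value = $1,351,410 × 0.581 = $785,169.21
Disability exemption = min($10,000, 25% × $785,169.21) = min($10,000, $196,292.3025) = $10,000 (dollar cap binds)
Taxable value = $785,169.21 − $96,000 − $10,000 = $679,169.21
Greystone Township: $679,169.21 × 0.00129 = $876.1282809
Greystone County: $679,169.21 × 0.00612 = $4,156.5155652
Total = $5,032.6438461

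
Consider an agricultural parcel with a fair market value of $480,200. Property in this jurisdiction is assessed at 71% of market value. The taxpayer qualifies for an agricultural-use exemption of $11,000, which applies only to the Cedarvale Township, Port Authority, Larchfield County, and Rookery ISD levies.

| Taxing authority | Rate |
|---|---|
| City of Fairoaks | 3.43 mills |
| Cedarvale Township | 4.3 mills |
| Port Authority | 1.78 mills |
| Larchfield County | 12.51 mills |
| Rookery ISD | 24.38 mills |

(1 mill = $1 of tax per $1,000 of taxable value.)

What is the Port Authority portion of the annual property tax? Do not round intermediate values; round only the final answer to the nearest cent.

$587.30

Assessed value = $480,200 × 0.71 = $340,942
Port Authority taxable value = $340,942 − $11,000 = $329,942
Port Authority levy = $329,942 × 0.00178 = $587.29676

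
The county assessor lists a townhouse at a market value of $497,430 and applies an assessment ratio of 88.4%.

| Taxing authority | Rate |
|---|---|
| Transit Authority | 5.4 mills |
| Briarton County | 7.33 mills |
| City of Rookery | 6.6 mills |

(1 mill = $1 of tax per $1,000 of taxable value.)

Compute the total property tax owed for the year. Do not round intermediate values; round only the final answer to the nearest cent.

Assessed value = $497,430 × 0.884 = $439,728.12
Transit Authority: $439,728.12 × 0.0054 = $2,374.531848
Briarton County: $439,728.12 × 0.00733 = $3,223.2071196
City of Rookery: $439,728.12 × 0.0066 = $2,902.205592
Total = $2,374.531848 + $3,223.2071196 + $2,902.205592 = $8,499.9445596

$8,499.94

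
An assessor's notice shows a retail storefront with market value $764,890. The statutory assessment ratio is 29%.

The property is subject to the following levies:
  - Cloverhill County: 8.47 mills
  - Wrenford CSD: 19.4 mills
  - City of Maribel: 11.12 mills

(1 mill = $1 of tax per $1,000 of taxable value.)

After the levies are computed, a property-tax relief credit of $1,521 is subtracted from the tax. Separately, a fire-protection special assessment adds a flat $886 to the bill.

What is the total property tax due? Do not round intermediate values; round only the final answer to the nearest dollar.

Assessed value = $764,890 × 0.29 = $221,818.1
Cloverhill County: $221,818.1 × 0.00847 = $1,878.799307
Wrenford CSD: $221,818.1 × 0.0194 = $4,303.27114
City of Maribel: $221,818.1 × 0.01112 = $2,466.617272
Levies subtotal = $8,648.687719
After credit = $8,648.687719 − $1,521 = $7,127.687719
Total = $7,127.687719 + $886 = $8,013.687719

$8,014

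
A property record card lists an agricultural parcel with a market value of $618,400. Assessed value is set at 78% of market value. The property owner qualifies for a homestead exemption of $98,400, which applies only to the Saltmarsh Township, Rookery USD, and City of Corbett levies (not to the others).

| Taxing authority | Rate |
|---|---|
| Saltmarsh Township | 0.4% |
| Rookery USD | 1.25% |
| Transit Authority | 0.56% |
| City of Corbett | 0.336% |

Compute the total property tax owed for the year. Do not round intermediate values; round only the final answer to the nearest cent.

$10,326.46

Assessed value = $618,400 × 0.78 = $482,352
Saltmarsh Township: ($482,352 − $98,400) × 0.004 = $383,952 × 0.004 = $1,535.808
Rookery USD: ($482,352 − $98,400) × 0.0125 = $383,952 × 0.0125 = $4,799.4
Transit Authority: $482,352 × 0.0056 = $2,701.1712
City of Corbett: ($482,352 − $98,400) × 0.00336 = $383,952 × 0.00336 = $1,290.07872
Total = $10,326.45792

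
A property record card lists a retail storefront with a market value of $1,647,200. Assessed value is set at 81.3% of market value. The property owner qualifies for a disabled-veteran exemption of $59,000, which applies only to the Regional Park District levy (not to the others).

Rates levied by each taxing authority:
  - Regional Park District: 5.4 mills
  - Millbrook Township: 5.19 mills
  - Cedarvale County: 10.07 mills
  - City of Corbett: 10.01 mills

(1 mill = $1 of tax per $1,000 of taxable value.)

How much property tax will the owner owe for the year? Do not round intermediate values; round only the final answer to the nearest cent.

$40,753.85

Assessed value = $1,647,200 × 0.813 = $1,339,173.6
Regional Park District: ($1,339,173.6 − $59,000) × 0.0054 = $1,280,173.6 × 0.0054 = $6,912.93744
Millbrook Township: $1,339,173.6 × 0.00519 = $6,950.310984
Cedarvale County: $1,339,173.6 × 0.01007 = $13,485.478152
City of Corbett: $1,339,173.6 × 0.01001 = $13,405.127736
Total = $40,753.854312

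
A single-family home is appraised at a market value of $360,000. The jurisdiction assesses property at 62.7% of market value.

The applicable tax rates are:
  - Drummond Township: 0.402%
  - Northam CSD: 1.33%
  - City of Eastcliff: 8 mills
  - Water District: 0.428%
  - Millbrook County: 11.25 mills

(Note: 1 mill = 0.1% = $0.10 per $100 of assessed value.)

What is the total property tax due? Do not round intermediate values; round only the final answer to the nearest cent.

Assessed value = $360,000 × 0.627 = $225,720
Drummond Township: $225,720 × 0.00402 = $907.3944
Northam CSD: $225,720 × 0.0133 = $3,002.076
City of Eastcliff: $225,720 × 0.008 = $1,805.76
Water District: $225,720 × 0.00428 = $966.0816
Millbrook County: $225,720 × 0.01125 = $2,539.35
Total = $9,220.662

$9,220.66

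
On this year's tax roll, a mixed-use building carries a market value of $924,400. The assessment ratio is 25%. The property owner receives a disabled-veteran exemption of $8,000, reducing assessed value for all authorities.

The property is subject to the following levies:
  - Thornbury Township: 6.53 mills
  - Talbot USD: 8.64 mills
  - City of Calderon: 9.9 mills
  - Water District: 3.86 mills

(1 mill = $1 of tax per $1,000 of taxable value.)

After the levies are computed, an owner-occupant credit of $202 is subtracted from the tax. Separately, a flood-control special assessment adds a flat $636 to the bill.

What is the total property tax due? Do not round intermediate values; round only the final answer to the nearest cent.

Assessed value = $924,400 × 0.25 = $231,100
Taxable value = $231,100 − $8,000 = $223,100
Thornbury Township: $223,100 × 0.00653 = $1,456.843
Talbot USD: $223,100 × 0.00864 = $1,927.584
City of Calderon: $223,100 × 0.0099 = $2,208.69
Water District: $223,100 × 0.00386 = $861.166
Levies subtotal = $6,454.283
After credit = $6,454.283 − $202 = $6,252.283
Total = $6,252.283 + $636 = $6,888.283

$6,888.28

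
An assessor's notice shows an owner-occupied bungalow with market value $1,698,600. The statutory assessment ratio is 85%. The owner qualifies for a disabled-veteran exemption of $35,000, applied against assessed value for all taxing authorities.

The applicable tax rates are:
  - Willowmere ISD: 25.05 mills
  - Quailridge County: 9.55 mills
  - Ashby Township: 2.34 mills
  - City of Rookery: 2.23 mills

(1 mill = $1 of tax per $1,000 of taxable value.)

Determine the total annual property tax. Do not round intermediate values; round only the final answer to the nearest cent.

Assessed value = $1,698,600 × 0.85 = $1,443,810
Taxable value = $1,443,810 − $35,000 = $1,408,810
Willowmere ISD: $1,408,810 × 0.02505 = $35,290.6905
Quailridge County: $1,408,810 × 0.00955 = $13,454.1355
Ashby Township: $1,408,810 × 0.00234 = $3,296.6154
City of Rookery: $1,408,810 × 0.00223 = $3,141.6463
Total = $35,290.6905 + $13,454.1355 + $3,296.6154 + $3,141.6463 = $55,183.0877

$55,183.09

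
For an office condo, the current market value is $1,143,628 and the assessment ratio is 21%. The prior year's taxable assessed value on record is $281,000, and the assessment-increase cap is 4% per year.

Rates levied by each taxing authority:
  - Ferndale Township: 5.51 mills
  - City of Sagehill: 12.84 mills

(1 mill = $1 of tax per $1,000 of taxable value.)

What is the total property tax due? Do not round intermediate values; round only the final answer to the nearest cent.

$4,406.97

Uncapped assessed value = $1,143,628 × 0.21 = $240,161.88
Cap limit = $281,000 × 1.04 = $292,240
Taxable assessed value = min($240,161.88, $292,240) = $240,161.88 (cap does not bind)
Ferndale Township: $240,161.88 × 0.00551 = $1,323.2919588
City of Sagehill: $240,161.88 × 0.01284 = $3,083.6785392
Total = $4,406.970498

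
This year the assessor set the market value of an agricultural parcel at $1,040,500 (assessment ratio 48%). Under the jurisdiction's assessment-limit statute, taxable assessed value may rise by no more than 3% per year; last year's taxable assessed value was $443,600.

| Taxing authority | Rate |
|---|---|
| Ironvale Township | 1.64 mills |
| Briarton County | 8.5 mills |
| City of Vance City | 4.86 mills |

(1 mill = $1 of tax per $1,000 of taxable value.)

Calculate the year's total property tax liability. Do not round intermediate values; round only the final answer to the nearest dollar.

$6,854

Uncapped assessed value = $1,040,500 × 0.48 = $499,440
Cap limit = $443,600 × 1.03 = $456,908
Taxable assessed value = min($499,440, $456,908) = $456,908 (cap binds)
Ironvale Township: $456,908 × 0.00164 = $749.32912
Briarton County: $456,908 × 0.0085 = $3,883.718
City of Vance City: $456,908 × 0.00486 = $2,220.57288
Total = $6,853.62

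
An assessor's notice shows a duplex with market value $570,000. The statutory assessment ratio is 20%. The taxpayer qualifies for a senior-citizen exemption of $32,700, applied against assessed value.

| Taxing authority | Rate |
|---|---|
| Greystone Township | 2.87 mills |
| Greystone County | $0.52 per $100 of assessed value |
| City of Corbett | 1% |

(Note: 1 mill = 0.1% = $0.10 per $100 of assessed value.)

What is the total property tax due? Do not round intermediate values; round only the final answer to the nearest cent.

$1,469.09

Assessed value = $570,000 × 0.2 = $114,000
Taxable value = $114,000 − $32,700 = $81,300
Greystone Township: $81,300 × 0.00287 = $233.331
Greystone County: $81,300 × 0.0052 = $422.76
City of Corbett: $81,300 × 0.01 = $813
Total = $1,469.091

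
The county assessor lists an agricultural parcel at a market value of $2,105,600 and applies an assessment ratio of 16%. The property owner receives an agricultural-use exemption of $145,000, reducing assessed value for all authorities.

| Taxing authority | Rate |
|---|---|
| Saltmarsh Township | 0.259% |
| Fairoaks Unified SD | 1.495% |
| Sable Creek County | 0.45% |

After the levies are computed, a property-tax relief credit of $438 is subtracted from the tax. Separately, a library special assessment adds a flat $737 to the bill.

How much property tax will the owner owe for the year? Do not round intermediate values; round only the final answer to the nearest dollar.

Assessed value = $2,105,600 × 0.16 = $336,896
Taxable value = $336,896 − $145,000 = $191,896
Saltmarsh Township: $191,896 × 0.00259 = $497.01064
Fairoaks Unified SD: $191,896 × 0.01495 = $2,868.8452
Sable Creek County: $191,896 × 0.0045 = $863.532
Levies subtotal = $4,229.38784
After credit = $4,229.38784 − $438 = $3,791.38784
Total = $3,791.38784 + $737 = $4,528.38784

$4,528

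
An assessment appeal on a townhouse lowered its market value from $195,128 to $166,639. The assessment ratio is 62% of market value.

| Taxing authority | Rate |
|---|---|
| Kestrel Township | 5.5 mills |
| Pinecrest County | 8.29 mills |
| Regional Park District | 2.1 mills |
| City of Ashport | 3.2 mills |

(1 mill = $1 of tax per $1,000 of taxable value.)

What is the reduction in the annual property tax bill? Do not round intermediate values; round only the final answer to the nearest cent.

Old assessed value = $195,128 × 0.62 = $120,979.36
New assessed value = $166,639 × 0.62 = $103,316.18
Combined rate = 0.0055 + 0.00829 + 0.0021 + 0.0032 = 0.01909
Old tax = $120,979.36 × 0.01909 = $2,309.4959824
New tax = $103,316.18 × 0.01909 = $1,972.3058762
Reduction = $2,309.4959824 − $1,972.3058762 = $337.1901062

$337.19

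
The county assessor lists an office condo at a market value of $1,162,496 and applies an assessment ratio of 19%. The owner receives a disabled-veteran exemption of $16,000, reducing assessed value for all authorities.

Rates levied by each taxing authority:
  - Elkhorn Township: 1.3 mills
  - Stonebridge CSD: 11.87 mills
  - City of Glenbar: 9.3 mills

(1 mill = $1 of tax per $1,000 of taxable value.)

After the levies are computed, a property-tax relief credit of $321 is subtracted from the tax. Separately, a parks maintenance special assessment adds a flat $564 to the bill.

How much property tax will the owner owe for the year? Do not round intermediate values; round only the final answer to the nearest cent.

$4,846.52

Assessed value = $1,162,496 × 0.19 = $220,874.24
Taxable value = $220,874.24 − $16,000 = $204,874.24
Elkhorn Township: $204,874.24 × 0.0013 = $266.336512
Stonebridge CSD: $204,874.24 × 0.01187 = $2,431.8572288
City of Glenbar: $204,874.24 × 0.0093 = $1,905.330432
Levies subtotal = $4,603.5241728
After credit = $4,603.5241728 − $321 = $4,282.5241728
Total = $4,282.5241728 + $564 = $4,846.5241728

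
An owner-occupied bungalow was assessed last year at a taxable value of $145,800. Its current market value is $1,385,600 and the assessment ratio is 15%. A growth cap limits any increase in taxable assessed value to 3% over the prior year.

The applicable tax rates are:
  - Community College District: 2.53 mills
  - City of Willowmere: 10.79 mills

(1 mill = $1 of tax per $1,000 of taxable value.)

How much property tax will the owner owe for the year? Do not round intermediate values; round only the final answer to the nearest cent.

Uncapped assessed value = $1,385,600 × 0.15 = $207,840
Cap limit = $145,800 × 1.03 = $150,174
Taxable assessed value = min($207,840, $150,174) = $150,174 (cap binds)
Community College District: $150,174 × 0.00253 = $379.94022
City of Willowmere: $150,174 × 0.01079 = $1,620.37746
Total = $2,000.31768

$2,000.32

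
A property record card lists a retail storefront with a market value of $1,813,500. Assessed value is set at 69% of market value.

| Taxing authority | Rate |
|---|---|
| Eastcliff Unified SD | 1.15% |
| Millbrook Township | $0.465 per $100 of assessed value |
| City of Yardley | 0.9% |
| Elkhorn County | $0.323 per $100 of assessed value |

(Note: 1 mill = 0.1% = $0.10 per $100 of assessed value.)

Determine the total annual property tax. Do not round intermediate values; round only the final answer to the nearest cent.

Assessed value = $1,813,500 × 0.69 = $1,251,315
Eastcliff Unified SD: $1,251,315 × 0.0115 = $14,390.1225
Millbrook Township: $1,251,315 × 0.00465 = $5,818.61475
City of Yardley: $1,251,315 × 0.009 = $11,261.835
Elkhorn County: $1,251,315 × 0.00323 = $4,041.74745
Total = $35,512.3197

$35,512.32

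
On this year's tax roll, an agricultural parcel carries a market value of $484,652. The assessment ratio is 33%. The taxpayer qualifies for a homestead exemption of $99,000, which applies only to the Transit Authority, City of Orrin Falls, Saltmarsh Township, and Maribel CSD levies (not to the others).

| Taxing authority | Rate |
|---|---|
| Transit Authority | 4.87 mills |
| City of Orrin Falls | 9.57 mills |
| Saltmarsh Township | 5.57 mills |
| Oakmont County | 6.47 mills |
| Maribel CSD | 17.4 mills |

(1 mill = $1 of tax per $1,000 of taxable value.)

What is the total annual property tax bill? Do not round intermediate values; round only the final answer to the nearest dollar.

Assessed value = $484,652 × 0.33 = $159,935.16
Transit Authority: ($159,935.16 − $99,000) × 0.00487 = $60,935.16 × 0.00487 = $296.7542292
City of Orrin Falls: ($159,935.16 − $99,000) × 0.00957 = $60,935.16 × 0.00957 = $583.1494812
Saltmarsh Township: ($159,935.16 − $99,000) × 0.00557 = $60,935.16 × 0.00557 = $339.4088412
Oakmont County: $159,935.16 × 0.00647 = $1,034.7804852
Maribel CSD: ($159,935.16 − $99,000) × 0.0174 = $60,935.16 × 0.0174 = $1,060.271784
Total = $3,314.3648208

$3,314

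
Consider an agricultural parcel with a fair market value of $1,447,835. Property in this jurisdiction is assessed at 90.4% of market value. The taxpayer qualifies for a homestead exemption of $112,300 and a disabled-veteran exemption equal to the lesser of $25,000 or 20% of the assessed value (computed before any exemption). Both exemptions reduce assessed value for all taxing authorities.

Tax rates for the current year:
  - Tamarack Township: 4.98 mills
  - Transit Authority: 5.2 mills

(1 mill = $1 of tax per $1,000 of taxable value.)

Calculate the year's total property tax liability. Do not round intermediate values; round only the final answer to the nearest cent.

Assessed value = $1,447,835 × 0.904 = $1,308,842.84
Disabled-veteran exemption = min($25,000, 20% × $1,308,842.84) = min($25,000, $261,768.568) = $25,000 (dollar cap binds)
Taxable value = $1,308,842.84 − $112,300 − $25,000 = $1,171,542.84
Tamarack Township: $1,171,542.84 × 0.00498 = $5,834.2833432
Transit Authority: $1,171,542.84 × 0.0052 = $6,092.022768
Total = $11,926.3061112

$11,926.31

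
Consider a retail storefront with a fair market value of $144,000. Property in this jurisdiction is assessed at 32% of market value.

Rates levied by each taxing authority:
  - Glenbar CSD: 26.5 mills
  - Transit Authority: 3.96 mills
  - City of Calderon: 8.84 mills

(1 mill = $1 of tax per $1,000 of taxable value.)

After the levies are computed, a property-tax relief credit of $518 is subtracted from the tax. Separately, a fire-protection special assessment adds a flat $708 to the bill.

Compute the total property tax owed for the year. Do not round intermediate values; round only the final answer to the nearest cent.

Assessed value = $144,000 × 0.32 = $46,080
Glenbar CSD: $46,080 × 0.0265 = $1,221.12
Transit Authority: $46,080 × 0.00396 = $182.4768
City of Calderon: $46,080 × 0.00884 = $407.3472
Levies subtotal = $1,810.944
After credit = $1,810.944 − $518 = $1,292.944
Total = $1,292.944 + $708 = $2,000.944

$2,000.94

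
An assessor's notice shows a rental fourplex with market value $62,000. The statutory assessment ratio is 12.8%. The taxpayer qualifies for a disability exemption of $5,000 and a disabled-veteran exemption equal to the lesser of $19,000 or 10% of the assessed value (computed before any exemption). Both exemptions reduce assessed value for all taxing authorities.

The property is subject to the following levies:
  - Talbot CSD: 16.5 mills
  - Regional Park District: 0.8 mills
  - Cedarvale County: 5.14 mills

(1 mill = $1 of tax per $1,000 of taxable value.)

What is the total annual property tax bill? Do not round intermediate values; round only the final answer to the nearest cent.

$48.08

Assessed value = $62,000 × 0.128 = $7,936
Disabled-veteran exemption = min($19,000, 10% × $7,936) = min($19,000, $793.6) = $793.6 (percentage binds)
Taxable value = $7,936 − $5,000 − $793.6 = $2,142.4
Talbot CSD: $2,142.4 × 0.0165 = $35.3496
Regional Park District: $2,142.4 × 0.0008 = $1.71392
Cedarvale County: $2,142.4 × 0.00514 = $11.011936
Total = $48.075456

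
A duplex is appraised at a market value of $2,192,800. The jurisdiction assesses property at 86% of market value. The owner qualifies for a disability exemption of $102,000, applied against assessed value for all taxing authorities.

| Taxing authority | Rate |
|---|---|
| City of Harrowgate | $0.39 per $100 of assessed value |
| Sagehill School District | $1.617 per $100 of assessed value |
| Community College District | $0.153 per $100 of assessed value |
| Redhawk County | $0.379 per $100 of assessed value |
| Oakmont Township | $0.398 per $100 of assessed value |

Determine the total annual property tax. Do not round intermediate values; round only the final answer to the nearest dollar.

Assessed value = $2,192,800 × 0.86 = $1,885,808
Taxable value = $1,885,808 − $102,000 = $1,783,808
City of Harrowgate: $1,783,808 × 0.0039 = $6,956.8512
Sagehill School District: $1,783,808 × 0.01617 = $28,844.17536
Community College District: $1,783,808 × 0.00153 = $2,729.22624
Redhawk County: $1,783,808 × 0.00379 = $6,760.63232
Oakmont Township: $1,783,808 × 0.00398 = $7,099.55584
Total = $6,956.8512 + $28,844.17536 + $2,729.22624 + $6,760.63232 + $7,099.55584 = $52,390.44096

$52,390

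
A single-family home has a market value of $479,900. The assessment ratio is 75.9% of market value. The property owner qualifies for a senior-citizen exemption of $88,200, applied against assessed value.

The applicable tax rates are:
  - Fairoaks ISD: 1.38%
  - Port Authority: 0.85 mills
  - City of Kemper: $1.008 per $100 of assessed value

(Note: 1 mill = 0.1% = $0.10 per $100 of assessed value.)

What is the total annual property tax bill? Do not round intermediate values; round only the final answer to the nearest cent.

$6,826.57

Assessed value = $479,900 × 0.759 = $364,244.1
Taxable value = $364,244.1 − $88,200 = $276,044.1
Fairoaks ISD: $276,044.1 × 0.0138 = $3,809.40858
Port Authority: $276,044.1 × 0.00085 = $234.637485
City of Kemper: $276,044.1 × 0.01008 = $2,782.524528
Total = $6,826.570593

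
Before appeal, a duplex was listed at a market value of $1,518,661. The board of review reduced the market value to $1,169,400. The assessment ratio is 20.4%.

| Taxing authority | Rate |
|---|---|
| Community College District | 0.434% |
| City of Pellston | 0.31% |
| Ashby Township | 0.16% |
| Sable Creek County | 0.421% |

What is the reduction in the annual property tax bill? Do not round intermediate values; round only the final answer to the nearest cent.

Old assessed value = $1,518,661 × 0.204 = $309,806.844
New assessed value = $1,169,400 × 0.204 = $238,557.6
Combined rate = 0.00434 + 0.0031 + 0.0016 + 0.00421 = 0.01325
Old tax = $309,806.844 × 0.01325 = $4,104.940683
New tax = $238,557.6 × 0.01325 = $3,160.8882
Reduction = $4,104.940683 − $3,160.8882 = $944.052483

$944.05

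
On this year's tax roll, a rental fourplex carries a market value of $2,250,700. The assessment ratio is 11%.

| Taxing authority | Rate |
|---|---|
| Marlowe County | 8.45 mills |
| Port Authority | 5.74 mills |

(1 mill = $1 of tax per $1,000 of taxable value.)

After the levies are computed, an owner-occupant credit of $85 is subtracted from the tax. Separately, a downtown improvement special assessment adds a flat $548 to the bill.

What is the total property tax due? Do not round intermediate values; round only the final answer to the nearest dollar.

Assessed value = $2,250,700 × 0.11 = $247,577
Marlowe County: $247,577 × 0.00845 = $2,092.02565
Port Authority: $247,577 × 0.00574 = $1,421.09198
Levies subtotal = $3,513.11763
After credit = $3,513.11763 − $85 = $3,428.11763
Total = $3,428.11763 + $548 = $3,976.11763

$3,976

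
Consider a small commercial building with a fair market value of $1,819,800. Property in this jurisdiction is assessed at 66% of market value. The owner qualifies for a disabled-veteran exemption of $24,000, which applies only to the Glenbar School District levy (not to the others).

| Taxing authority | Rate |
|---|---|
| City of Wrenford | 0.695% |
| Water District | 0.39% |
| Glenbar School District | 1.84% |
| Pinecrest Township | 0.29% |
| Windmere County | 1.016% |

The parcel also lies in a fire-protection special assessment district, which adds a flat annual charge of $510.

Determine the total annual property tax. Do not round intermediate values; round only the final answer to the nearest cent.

$50,885.59

Assessed value = $1,819,800 × 0.66 = $1,201,068
City of Wrenford: $1,201,068 × 0.00695 = $8,347.4226
Water District: $1,201,068 × 0.0039 = $4,684.1652
Glenbar School District: ($1,201,068 − $24,000) × 0.0184 = $1,177,068 × 0.0184 = $21,658.0512
Pinecrest Township: $1,201,068 × 0.0029 = $3,483.0972
Windmere County: $1,201,068 × 0.01016 = $12,202.85088
Levies subtotal = $50,375.58708
Total = $50,375.58708 + $510 = $50,885.58708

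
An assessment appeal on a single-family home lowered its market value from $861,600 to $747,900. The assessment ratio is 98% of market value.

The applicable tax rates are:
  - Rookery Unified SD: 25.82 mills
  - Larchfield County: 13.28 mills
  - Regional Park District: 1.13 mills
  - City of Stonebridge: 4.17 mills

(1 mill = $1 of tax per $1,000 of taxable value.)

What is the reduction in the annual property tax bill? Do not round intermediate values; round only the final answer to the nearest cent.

$4,947.31

Old assessed value = $861,600 × 0.98 = $844,368
New assessed value = $747,900 × 0.98 = $732,942
Combined rate = 0.02582 + 0.01328 + 0.00113 + 0.00417 = 0.0444
Old tax = $844,368 × 0.0444 = $37,489.9392
New tax = $732,942 × 0.0444 = $32,542.6248
Reduction = $37,489.9392 − $32,542.6248 = $4,947.3144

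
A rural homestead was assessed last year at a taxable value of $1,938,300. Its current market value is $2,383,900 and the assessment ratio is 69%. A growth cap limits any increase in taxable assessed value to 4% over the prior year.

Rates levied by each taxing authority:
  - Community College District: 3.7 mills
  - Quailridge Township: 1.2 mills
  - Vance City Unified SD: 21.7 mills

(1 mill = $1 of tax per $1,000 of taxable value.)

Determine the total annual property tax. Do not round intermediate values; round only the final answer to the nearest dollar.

$43,754

Uncapped assessed value = $2,383,900 × 0.69 = $1,644,891
Cap limit = $1,938,300 × 1.04 = $2,015,832
Taxable assessed value = min($1,644,891, $2,015,832) = $1,644,891 (cap does not bind)
Community College District: $1,644,891 × 0.0037 = $6,086.0967
Quailridge Township: $1,644,891 × 0.0012 = $1,973.8692
Vance City Unified SD: $1,644,891 × 0.0217 = $35,694.1347
Total = $43,754.1006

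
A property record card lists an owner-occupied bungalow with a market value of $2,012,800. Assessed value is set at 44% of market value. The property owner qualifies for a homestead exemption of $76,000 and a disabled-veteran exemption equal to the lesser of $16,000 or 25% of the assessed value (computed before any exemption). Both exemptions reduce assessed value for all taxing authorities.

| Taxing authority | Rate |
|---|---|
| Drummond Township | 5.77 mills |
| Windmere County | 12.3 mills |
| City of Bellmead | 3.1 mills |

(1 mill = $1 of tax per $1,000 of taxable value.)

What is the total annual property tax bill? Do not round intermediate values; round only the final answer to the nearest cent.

$16,801.19

Assessed value = $2,012,800 × 0.44 = $885,632
Disabled-veteran exemption = min($16,000, 25% × $885,632) = min($16,000, $221,408) = $16,000 (dollar cap binds)
Taxable value = $885,632 − $76,000 − $16,000 = $793,632
Drummond Township: $793,632 × 0.00577 = $4,579.25664
Windmere County: $793,632 × 0.0123 = $9,761.6736
City of Bellmead: $793,632 × 0.0031 = $2,460.2592
Total = $16,801.18944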